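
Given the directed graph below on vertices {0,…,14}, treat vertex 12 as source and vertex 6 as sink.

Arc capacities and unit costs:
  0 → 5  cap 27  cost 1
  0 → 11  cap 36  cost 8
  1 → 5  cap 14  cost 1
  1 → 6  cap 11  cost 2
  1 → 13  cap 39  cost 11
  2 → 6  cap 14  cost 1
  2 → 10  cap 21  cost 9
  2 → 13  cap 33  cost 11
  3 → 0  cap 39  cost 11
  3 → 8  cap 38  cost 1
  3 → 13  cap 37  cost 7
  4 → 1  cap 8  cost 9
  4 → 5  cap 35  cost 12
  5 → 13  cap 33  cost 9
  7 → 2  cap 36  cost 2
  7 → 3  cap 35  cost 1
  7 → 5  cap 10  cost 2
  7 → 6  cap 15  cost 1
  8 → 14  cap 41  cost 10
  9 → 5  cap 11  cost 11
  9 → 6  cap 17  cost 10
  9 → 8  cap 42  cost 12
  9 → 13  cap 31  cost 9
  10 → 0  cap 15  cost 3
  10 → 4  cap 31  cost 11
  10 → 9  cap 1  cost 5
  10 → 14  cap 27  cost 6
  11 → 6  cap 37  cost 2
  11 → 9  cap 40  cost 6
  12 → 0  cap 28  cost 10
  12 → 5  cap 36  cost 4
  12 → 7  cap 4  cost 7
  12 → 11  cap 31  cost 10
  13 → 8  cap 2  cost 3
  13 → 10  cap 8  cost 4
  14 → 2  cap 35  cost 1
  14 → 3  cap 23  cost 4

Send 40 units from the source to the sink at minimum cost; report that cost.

shortest-cost path #1: 12→7→6 push 4 @ unit cost 8 (adds 32)
shortest-cost path #2: 12→11→6 push 31 @ unit cost 12 (adds 372)
shortest-cost path #3: 12→0→11→6 push 5 @ unit cost 20 (adds 100)
total cost = 504

Minimum cost for 40 units: 504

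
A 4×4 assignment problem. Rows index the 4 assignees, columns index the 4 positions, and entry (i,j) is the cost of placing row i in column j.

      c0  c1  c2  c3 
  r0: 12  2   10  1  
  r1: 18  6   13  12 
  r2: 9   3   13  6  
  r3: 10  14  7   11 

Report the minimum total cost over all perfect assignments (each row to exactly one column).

Minimum assignment cost: 23

optimal assignment: row0→col3 (cost 1), row1→col1 (cost 6), row2→col0 (cost 9), row3→col2 (cost 7)
total = 1 + 6 + 9 + 7 = 23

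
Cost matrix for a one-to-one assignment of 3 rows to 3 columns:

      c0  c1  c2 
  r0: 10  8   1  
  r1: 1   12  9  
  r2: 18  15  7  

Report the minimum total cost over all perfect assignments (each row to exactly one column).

optimal assignment: row0→col1 (cost 8), row1→col0 (cost 1), row2→col2 (cost 7)
total = 8 + 1 + 7 = 16

Minimum assignment cost: 16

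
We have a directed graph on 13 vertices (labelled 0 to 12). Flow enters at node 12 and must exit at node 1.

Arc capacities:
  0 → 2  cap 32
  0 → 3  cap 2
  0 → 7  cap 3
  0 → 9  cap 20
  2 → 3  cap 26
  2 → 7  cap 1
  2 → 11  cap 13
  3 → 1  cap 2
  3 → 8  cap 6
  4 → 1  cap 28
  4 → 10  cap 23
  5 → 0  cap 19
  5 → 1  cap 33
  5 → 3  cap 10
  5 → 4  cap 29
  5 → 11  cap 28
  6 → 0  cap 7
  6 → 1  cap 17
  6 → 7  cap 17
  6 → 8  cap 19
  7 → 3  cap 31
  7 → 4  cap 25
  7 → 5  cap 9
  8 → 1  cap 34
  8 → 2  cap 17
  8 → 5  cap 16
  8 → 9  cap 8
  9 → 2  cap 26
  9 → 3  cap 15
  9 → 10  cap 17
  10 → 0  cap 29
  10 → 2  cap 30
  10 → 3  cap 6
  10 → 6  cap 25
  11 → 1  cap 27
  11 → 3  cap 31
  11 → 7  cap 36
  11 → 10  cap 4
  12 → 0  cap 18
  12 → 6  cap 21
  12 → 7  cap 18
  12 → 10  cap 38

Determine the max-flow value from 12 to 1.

Maximum flow value: 89

augment #1: 12→6→1 bottleneck 17, total now 17
augment #2: 12→0→3→1 bottleneck 2, total now 19
augment #3: 12→6→8→1 bottleneck 4, total now 23
augment #4: 12→7→4→1 bottleneck 18, total now 41
augment #5: 12→0→2→11→1 bottleneck 13, total now 54
augment #6: 12→0→7→4→1 bottleneck 3, total now 57
augment #7: 12→10→3→8→1 bottleneck 6, total now 63
augment #8: 12→10→6→8→1 bottleneck 15, total now 78
augment #9: 12→10→2→7→4→1 bottleneck 1, total now 79
augment #10: 12→10→6→7→4→1 bottleneck 3, total now 82
augment #11: 12→10→6→7→5→1 bottleneck 7, total now 89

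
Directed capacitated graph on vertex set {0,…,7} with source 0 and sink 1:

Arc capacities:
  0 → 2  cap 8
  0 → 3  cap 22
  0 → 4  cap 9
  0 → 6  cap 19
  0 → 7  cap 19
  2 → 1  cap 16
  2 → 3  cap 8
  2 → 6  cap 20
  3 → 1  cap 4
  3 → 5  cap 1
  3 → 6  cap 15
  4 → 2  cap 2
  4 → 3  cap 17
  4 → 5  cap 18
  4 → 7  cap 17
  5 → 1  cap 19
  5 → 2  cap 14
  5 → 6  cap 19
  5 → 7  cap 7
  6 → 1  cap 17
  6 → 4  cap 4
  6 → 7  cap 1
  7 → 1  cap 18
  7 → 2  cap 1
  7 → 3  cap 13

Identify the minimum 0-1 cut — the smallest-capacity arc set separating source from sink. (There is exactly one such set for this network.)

augment #1: 0→2→1 push 8
augment #2: 0→3→1 push 4
augment #3: 0→6→1 push 17
augment #4: 0→7→1 push 18
augment #5: 0→3→5→1 push 1
augment #6: 0→4→2→1 push 2
augment #7: 0→4→5→1 push 7
augment #8: 0→7→2→1 push 1
augment #9: 0→6→4→5→1 push 2
augment #10: 0→3→6→4→5→1 push 2
max flow = 62; residual-reachable set from 0 gives S-side
cut edges (S→T): {(0,2), (0,4), (3,1), (3,5), (6,1), (6,4), (7,1), (7,2)} total cap 62

Min-cut arcs: {(0,2), (0,4), (3,1), (3,5), (6,1), (6,4), (7,1), (7,2)} (total capacity 62)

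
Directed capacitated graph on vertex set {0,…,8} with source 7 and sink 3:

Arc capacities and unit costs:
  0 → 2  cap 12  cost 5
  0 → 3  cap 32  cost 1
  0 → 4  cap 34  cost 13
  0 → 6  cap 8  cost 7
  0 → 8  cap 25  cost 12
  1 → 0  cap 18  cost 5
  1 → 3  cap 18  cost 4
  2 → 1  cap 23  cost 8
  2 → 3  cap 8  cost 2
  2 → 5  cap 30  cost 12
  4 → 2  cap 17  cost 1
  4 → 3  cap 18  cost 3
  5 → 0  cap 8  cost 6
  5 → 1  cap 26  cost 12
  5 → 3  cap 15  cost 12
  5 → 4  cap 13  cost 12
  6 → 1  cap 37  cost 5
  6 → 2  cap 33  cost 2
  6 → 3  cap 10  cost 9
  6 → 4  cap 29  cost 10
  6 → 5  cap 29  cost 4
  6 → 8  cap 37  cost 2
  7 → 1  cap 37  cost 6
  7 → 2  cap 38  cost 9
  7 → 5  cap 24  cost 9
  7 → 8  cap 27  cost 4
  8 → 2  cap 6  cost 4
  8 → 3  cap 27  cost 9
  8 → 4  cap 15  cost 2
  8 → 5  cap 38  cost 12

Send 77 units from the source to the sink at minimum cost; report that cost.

shortest-cost path #1: 7→8→4→3 push 15 @ unit cost 9 (adds 135)
shortest-cost path #2: 7→1→3 push 18 @ unit cost 10 (adds 180)
shortest-cost path #3: 7→8→2→3 push 6 @ unit cost 10 (adds 60)
shortest-cost path #4: 7→2→3 push 2 @ unit cost 11 (adds 22)
shortest-cost path #5: 7→1→0→3 push 18 @ unit cost 12 (adds 216)
shortest-cost path #6: 7→8→3 push 6 @ unit cost 13 (adds 78)
shortest-cost path #7: 7→2→8→3 push 6 @ unit cost 14 (adds 84)
shortest-cost path #8: 7→5→0→3 push 6 @ unit cost 16 (adds 96)
total cost = 871

Minimum cost for 77 units: 871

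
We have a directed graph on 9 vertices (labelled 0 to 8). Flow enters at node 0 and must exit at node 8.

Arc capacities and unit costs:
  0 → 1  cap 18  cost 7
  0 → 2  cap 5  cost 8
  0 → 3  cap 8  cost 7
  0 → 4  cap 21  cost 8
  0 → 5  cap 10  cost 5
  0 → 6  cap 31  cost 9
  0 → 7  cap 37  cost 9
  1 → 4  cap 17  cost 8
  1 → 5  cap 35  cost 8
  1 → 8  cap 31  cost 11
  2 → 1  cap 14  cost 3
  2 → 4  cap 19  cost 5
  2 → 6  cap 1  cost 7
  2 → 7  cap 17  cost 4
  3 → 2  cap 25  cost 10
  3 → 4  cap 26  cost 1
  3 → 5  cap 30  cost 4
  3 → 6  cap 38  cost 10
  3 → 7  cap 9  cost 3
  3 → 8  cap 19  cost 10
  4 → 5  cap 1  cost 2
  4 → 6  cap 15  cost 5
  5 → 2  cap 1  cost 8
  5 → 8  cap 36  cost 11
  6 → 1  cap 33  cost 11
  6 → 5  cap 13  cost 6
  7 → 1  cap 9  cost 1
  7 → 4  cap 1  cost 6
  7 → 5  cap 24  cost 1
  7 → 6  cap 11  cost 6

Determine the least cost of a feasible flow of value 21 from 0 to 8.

Minimum cost for 21 units: 350

shortest-cost path #1: 0→5→8 push 10 @ unit cost 16 (adds 160)
shortest-cost path #2: 0→3→8 push 8 @ unit cost 17 (adds 136)
shortest-cost path #3: 0→1→8 push 3 @ unit cost 18 (adds 54)
total cost = 350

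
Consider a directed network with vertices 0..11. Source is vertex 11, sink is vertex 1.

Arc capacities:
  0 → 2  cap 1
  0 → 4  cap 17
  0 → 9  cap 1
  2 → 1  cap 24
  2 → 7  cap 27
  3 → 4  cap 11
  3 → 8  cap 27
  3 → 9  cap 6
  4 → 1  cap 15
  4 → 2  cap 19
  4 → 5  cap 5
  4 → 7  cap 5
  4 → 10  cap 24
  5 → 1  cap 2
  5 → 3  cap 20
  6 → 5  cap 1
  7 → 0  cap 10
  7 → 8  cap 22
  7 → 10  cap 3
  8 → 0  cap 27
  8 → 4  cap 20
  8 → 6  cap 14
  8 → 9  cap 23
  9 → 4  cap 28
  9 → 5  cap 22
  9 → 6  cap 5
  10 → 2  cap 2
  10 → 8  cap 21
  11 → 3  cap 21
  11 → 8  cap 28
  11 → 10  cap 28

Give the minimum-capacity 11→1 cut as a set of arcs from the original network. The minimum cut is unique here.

Min-cut arcs: {(0,2), (4,1), (4,2), (5,1), (10,2)} (total capacity 39)

augment #1: 11→3→4→1 push 11
augment #2: 11→8→4→1 push 4
augment #3: 11→10→2→1 push 2
augment #4: 11→3→9→5→1 push 2
augment #5: 11→8→0→2→1 push 1
augment #6: 11→8→4→2→1 push 16
augment #7: 11→3→9→4→2→1 push 3
max flow = 39; residual-reachable set from 11 gives S-side
cut edges (S→T): {(0,2), (4,1), (4,2), (5,1), (10,2)} total cap 39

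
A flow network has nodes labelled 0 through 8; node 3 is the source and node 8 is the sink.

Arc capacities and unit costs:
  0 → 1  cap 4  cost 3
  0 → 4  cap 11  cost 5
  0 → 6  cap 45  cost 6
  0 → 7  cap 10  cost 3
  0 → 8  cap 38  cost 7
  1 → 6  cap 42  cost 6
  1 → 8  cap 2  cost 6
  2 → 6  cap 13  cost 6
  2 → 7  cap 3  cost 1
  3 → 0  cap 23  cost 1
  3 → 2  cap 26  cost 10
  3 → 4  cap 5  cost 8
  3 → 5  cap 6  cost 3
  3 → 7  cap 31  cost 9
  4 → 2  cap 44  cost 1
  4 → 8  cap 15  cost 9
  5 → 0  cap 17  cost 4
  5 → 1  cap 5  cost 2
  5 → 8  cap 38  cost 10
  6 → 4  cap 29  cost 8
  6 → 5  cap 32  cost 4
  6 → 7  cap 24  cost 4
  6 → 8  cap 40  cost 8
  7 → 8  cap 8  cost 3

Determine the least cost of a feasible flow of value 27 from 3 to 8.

shortest-cost path #1: 3→0→7→8 push 8 @ unit cost 7 (adds 56)
shortest-cost path #2: 3→0→8 push 15 @ unit cost 8 (adds 120)
shortest-cost path #3: 3→5→1→8 push 2 @ unit cost 11 (adds 22)
shortest-cost path #4: 3→5→8 push 2 @ unit cost 13 (adds 26)
total cost = 224

Minimum cost for 27 units: 224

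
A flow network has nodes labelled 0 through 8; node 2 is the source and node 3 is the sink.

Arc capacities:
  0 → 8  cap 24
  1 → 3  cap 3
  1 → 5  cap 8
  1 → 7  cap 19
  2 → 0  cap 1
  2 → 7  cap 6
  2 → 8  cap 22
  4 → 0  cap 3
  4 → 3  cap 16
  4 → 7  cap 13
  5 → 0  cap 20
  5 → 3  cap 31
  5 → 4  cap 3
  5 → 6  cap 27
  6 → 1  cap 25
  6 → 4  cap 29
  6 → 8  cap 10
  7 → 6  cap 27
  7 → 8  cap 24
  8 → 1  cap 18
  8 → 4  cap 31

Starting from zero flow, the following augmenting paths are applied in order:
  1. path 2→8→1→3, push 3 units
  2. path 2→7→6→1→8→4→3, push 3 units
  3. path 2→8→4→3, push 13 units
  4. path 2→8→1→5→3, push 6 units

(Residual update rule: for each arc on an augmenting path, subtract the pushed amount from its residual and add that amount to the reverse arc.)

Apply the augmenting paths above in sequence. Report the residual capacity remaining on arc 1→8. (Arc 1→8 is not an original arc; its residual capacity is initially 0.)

Residual capacity of (1,8): 6

after path 1 (2→8→1→3, push 3): res(1,8)=3
after path 2 (2→7→6→1→8→4→3, push 3): res(1,8)=0
after path 3 (2→8→4→3, push 13): res(1,8)=0
after path 4 (2→8→1→5→3, push 6): res(1,8)=6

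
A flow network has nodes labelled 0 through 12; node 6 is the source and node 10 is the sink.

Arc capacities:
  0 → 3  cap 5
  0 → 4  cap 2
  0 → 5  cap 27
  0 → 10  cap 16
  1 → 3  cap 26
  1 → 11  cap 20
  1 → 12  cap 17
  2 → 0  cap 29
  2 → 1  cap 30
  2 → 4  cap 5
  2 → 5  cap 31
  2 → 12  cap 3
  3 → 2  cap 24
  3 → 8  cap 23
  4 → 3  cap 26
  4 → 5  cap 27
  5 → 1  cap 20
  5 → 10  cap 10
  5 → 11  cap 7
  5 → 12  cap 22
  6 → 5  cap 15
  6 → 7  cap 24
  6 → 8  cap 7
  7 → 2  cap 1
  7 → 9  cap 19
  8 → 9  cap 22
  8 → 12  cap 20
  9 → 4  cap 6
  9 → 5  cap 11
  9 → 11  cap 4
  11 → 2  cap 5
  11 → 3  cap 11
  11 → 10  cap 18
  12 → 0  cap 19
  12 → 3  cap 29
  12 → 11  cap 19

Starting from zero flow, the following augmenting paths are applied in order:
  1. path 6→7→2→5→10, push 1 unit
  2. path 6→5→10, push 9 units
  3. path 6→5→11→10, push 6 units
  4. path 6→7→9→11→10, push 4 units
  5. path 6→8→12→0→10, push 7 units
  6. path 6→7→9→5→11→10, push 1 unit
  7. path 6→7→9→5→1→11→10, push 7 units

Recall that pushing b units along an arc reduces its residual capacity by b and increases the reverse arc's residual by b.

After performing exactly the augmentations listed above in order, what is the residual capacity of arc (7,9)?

after path 1 (6→7→2→5→10, push 1): res(7,9)=19
after path 2 (6→5→10, push 9): res(7,9)=19
after path 3 (6→5→11→10, push 6): res(7,9)=19
after path 4 (6→7→9→11→10, push 4): res(7,9)=15
after path 5 (6→8→12→0→10, push 7): res(7,9)=15
after path 6 (6→7→9→5→11→10, push 1): res(7,9)=14
after path 7 (6→7→9→5→1→11→10, push 7): res(7,9)=7

Residual capacity of (7,9): 7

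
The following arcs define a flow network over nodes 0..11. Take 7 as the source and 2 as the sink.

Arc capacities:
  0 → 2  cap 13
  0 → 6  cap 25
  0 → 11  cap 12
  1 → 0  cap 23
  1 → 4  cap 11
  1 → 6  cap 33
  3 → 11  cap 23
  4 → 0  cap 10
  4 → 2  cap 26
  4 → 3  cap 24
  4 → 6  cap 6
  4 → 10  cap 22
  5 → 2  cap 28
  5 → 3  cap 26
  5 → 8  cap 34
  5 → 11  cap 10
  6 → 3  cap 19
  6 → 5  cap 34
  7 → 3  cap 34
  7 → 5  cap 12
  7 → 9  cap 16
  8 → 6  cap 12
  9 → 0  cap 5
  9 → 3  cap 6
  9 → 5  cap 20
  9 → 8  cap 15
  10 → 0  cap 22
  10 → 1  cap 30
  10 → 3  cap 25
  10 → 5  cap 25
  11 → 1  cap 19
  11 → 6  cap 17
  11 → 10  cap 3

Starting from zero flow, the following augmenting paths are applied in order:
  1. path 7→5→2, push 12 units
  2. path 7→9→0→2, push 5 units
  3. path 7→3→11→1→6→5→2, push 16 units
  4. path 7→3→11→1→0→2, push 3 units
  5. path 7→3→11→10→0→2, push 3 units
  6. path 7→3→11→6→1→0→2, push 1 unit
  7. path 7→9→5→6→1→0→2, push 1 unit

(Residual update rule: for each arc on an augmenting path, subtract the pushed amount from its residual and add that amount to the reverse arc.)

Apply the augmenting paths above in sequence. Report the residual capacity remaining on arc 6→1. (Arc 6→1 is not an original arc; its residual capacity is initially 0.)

after path 1 (7→5→2, push 12): res(6,1)=0
after path 2 (7→9→0→2, push 5): res(6,1)=0
after path 3 (7→3→11→1→6→5→2, push 16): res(6,1)=16
after path 4 (7→3→11→1→0→2, push 3): res(6,1)=16
after path 5 (7→3→11→10→0→2, push 3): res(6,1)=16
after path 6 (7→3→11→6→1→0→2, push 1): res(6,1)=15
after path 7 (7→9→5→6→1→0→2, push 1): res(6,1)=14

Residual capacity of (6,1): 14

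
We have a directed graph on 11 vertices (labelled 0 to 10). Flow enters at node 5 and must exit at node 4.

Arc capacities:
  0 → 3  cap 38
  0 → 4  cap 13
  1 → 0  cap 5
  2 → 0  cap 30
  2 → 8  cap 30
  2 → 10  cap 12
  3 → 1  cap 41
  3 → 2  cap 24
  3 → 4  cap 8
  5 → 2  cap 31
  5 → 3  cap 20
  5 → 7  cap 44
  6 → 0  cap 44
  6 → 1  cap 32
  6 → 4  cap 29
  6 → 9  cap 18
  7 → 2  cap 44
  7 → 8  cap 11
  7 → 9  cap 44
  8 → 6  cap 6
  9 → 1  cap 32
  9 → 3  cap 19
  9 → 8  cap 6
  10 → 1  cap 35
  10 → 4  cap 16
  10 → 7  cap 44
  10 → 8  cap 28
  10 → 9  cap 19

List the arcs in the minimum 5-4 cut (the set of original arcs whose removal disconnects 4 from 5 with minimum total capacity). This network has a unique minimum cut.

augment #1: 5→3→4 push 8
augment #2: 5→2→0→4 push 13
augment #3: 5→2→10→4 push 12
augment #4: 5→2→8→6→4 push 6
max flow = 39; residual-reachable set from 5 gives S-side
cut edges (S→T): {(0,4), (2,10), (3,4), (8,6)} total cap 39

Min-cut arcs: {(0,4), (2,10), (3,4), (8,6)} (total capacity 39)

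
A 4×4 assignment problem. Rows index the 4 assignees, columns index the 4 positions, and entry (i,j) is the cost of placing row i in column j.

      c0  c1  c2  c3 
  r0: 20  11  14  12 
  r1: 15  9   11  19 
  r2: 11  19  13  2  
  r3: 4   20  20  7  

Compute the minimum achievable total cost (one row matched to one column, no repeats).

optimal assignment: row0→col1 (cost 11), row1→col2 (cost 11), row2→col3 (cost 2), row3→col0 (cost 4)
total = 11 + 11 + 2 + 4 = 28

Minimum assignment cost: 28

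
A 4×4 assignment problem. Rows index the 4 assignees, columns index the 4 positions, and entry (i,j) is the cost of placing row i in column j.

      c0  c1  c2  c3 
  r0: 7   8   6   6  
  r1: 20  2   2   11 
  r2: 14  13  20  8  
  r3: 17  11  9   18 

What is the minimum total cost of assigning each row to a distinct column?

optimal assignment: row0→col0 (cost 7), row1→col1 (cost 2), row2→col3 (cost 8), row3→col2 (cost 9)
total = 7 + 2 + 8 + 9 = 26

Minimum assignment cost: 26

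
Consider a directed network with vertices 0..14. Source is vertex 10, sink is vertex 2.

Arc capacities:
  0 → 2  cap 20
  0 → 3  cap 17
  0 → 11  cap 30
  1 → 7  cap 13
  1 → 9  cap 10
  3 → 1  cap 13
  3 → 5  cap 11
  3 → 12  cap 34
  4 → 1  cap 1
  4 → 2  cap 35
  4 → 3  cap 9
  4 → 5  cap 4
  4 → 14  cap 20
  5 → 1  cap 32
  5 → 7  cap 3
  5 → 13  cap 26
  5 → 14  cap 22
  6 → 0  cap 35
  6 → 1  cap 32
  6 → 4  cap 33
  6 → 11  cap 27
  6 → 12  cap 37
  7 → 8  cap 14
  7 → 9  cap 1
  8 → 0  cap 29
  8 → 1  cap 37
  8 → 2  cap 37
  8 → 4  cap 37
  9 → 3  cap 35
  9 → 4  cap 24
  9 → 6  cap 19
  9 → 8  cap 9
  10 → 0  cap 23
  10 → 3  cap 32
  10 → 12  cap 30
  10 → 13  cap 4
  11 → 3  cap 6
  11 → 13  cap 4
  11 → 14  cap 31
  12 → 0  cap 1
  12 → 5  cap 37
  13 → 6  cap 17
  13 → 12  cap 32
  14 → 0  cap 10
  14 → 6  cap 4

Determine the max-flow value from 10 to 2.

augment #1: 10→0→2 bottleneck 20, total now 20
augment #2: 10→13→6→4→2 bottleneck 4, total now 24
augment #3: 10→3→1→7→8→2 bottleneck 13, total now 37
augment #4: 10→3→5→7→8→2 bottleneck 1, total now 38
augment #5: 10→0→11→13→6→4→2 bottleneck 3, total now 41
augment #6: 10→3→5→1→9→4→2 bottleneck 10, total now 51
augment #7: 10→12→5→7→9→4→2 bottleneck 1, total now 52
augment #8: 10→12→5→13→6→4→2 bottleneck 10, total now 62
augment #9: 10→12→5→14→6→4→2 bottleneck 4, total now 66

Maximum flow value: 66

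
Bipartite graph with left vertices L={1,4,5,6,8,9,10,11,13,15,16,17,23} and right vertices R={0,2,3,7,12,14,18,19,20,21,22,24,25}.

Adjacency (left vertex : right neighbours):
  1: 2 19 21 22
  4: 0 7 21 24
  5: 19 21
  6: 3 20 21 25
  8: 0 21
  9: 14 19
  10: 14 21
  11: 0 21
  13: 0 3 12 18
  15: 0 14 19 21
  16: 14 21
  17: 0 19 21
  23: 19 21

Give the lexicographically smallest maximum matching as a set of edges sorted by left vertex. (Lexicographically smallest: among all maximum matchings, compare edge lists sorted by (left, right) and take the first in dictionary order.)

Lex-smallest maximum matching: {(1,2), (4,7), (5,19), (6,3), (8,0), (9,14), (10,21), (13,12)}

|M| = 8 (so the lex-smallest maximum matching has 8 edges)
process left vertices in ascending order; for each, take the smallest-labelled available neighbour that still permits 8 edges overall, or leave it unmatched if none does
lex-smallest matching: {1-2, 4-7, 5-19, 6-3, 8-0, 9-14, 10-21, 13-12}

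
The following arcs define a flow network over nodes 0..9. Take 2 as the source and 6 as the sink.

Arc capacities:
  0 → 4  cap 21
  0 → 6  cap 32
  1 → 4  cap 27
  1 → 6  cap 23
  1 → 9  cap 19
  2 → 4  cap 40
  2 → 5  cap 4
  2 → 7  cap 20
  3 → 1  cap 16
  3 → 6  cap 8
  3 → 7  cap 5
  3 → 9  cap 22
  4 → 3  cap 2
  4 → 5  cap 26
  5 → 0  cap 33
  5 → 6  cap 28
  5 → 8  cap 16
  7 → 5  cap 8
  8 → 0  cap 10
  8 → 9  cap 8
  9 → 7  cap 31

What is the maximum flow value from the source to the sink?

Maximum flow value: 40

augment #1: 2→5→6 bottleneck 4, total now 4
augment #2: 2→4→3→6 bottleneck 2, total now 6
augment #3: 2→4→5→6 bottleneck 24, total now 30
augment #4: 2→4→5→0→6 bottleneck 2, total now 32
augment #5: 2→7→5→0→6 bottleneck 8, total now 40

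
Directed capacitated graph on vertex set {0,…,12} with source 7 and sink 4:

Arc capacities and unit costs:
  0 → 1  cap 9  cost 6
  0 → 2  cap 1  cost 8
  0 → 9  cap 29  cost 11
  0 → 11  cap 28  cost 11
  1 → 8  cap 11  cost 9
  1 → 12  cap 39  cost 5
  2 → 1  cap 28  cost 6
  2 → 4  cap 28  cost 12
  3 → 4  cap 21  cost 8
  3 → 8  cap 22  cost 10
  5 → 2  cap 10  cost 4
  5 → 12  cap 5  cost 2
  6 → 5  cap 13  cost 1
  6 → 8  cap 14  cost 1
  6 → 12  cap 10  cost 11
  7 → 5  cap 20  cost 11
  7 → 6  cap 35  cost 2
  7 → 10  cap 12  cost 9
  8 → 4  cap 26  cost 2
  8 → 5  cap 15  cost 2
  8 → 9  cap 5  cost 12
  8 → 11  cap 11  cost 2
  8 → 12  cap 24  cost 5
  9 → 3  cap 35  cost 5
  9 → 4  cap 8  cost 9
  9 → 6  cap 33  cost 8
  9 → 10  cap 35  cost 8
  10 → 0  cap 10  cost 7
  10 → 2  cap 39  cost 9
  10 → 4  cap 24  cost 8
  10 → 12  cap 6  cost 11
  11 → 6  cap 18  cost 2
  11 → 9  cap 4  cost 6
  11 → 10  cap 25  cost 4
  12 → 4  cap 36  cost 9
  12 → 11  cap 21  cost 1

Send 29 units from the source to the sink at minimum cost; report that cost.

Minimum cost for 29 units: 310

shortest-cost path #1: 7→6→8→4 push 14 @ unit cost 5 (adds 70)
shortest-cost path #2: 7→6→5→12→4 push 5 @ unit cost 14 (adds 70)
shortest-cost path #3: 7→10→4 push 10 @ unit cost 17 (adds 170)
total cost = 310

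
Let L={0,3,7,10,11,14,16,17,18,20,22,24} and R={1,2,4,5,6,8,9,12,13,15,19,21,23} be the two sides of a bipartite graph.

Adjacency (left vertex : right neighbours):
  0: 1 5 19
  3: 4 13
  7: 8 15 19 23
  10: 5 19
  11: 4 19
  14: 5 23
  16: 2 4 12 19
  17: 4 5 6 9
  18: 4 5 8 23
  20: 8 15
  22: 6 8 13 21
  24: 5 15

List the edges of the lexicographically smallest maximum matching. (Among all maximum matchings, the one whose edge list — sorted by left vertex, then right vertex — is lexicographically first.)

|M| = 11 (so the lex-smallest maximum matching has 11 edges)
process left vertices in ascending order; for each, take the smallest-labelled available neighbour that still permits 11 edges overall, or leave it unmatched if none does
lex-smallest matching: {0-1, 3-13, 7-8, 10-5, 11-19, 14-23, 16-2, 17-6, 18-4, 20-15, 22-21}

Lex-smallest maximum matching: {(0,1), (3,13), (7,8), (10,5), (11,19), (14,23), (16,2), (17,6), (18,4), (20,15), (22,21)}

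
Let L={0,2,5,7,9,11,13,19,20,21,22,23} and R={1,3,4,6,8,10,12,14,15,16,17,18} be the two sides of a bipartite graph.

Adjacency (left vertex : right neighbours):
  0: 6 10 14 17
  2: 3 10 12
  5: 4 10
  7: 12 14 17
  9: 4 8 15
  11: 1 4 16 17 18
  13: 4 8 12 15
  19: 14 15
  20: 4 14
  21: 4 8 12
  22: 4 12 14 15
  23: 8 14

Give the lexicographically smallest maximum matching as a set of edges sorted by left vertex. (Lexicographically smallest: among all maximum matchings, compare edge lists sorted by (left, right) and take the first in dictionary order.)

Lex-smallest maximum matching: {(0,6), (2,3), (5,10), (7,17), (9,4), (11,1), (13,8), (19,14), (21,12), (22,15)}

|M| = 10 (so the lex-smallest maximum matching has 10 edges)
process left vertices in ascending order; for each, take the smallest-labelled available neighbour that still permits 10 edges overall, or leave it unmatched if none does
lex-smallest matching: {0-6, 2-3, 5-10, 7-17, 9-4, 11-1, 13-8, 19-14, 21-12, 22-15}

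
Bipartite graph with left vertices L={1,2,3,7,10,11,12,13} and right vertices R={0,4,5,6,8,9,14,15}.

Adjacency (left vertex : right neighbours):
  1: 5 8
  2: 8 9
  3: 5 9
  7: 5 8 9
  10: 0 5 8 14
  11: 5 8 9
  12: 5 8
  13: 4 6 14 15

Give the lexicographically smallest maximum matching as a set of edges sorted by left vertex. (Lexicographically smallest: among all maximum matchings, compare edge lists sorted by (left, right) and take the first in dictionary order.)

Lex-smallest maximum matching: {(1,5), (2,8), (3,9), (10,0), (13,4)}

|M| = 5 (so the lex-smallest maximum matching has 5 edges)
process left vertices in ascending order; for each, take the smallest-labelled available neighbour that still permits 5 edges overall, or leave it unmatched if none does
lex-smallest matching: {1-5, 2-8, 3-9, 10-0, 13-4}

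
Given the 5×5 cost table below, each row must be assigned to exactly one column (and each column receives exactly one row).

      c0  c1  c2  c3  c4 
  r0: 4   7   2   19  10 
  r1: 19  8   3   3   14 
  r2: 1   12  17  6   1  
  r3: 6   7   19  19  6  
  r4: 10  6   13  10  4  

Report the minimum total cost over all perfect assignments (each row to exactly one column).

Minimum assignment cost: 17

optimal assignment: row0→col2 (cost 2), row1→col3 (cost 3), row2→col0 (cost 1), row3→col1 (cost 7), row4→col4 (cost 4)
total = 2 + 3 + 1 + 7 + 4 = 17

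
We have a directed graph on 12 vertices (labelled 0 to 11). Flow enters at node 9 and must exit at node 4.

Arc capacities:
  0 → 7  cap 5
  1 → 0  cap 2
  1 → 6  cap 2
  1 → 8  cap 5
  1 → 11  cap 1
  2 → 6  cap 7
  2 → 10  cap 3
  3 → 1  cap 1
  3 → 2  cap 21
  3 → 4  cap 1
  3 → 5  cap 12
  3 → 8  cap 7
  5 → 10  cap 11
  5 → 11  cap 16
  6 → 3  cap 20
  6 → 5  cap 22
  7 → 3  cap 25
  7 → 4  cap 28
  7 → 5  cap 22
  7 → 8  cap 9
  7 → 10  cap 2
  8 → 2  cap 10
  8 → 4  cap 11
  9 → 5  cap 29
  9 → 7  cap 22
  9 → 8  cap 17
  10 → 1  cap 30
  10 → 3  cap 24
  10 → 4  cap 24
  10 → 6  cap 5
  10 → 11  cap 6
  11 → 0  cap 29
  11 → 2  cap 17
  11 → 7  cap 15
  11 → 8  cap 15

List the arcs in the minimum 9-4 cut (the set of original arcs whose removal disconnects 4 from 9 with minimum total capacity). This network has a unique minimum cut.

Min-cut arcs: {(2,10), (3,4), (5,10), (7,4), (7,10), (8,4)} (total capacity 56)

augment #1: 9→7→4 push 22
augment #2: 9→8→4 push 11
augment #3: 9→5→10→4 push 11
augment #4: 9→5→11→7→4 push 6
augment #5: 9→8→2→10→4 push 3
augment #6: 9→5→11→7→3→4 push 1
augment #7: 9→5→11→7→10→4 push 2
max flow = 56; residual-reachable set from 9 gives S-side
cut edges (S→T): {(2,10), (3,4), (5,10), (7,4), (7,10), (8,4)} total cap 56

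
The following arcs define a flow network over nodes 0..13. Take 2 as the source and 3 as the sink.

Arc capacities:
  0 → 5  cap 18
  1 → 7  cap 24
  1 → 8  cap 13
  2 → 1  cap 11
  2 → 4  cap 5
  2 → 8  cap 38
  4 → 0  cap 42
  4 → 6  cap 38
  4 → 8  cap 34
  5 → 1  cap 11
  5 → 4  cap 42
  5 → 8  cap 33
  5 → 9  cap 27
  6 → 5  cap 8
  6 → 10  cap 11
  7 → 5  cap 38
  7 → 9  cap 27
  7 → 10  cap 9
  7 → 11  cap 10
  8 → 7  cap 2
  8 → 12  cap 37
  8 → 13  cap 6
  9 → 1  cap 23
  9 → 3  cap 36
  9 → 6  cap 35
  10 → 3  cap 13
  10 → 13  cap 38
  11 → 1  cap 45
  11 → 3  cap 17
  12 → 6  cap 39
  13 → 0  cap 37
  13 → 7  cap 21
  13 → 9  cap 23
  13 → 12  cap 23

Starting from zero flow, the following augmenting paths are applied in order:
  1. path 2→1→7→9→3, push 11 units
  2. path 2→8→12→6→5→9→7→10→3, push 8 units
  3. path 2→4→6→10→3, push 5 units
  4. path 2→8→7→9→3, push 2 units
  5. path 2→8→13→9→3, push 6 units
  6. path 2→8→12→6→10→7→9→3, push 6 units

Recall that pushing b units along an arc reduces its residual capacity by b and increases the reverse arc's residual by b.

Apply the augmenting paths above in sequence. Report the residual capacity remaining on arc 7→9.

Residual capacity of (7,9): 16

after path 1 (2→1→7→9→3, push 11): res(7,9)=16
after path 2 (2→8→12→6→5→9→7→10→3, push 8): res(7,9)=24
after path 3 (2→4→6→10→3, push 5): res(7,9)=24
after path 4 (2→8→7→9→3, push 2): res(7,9)=22
after path 5 (2→8→13→9→3, push 6): res(7,9)=22
after path 6 (2→8→12→6→10→7→9→3, push 6): res(7,9)=16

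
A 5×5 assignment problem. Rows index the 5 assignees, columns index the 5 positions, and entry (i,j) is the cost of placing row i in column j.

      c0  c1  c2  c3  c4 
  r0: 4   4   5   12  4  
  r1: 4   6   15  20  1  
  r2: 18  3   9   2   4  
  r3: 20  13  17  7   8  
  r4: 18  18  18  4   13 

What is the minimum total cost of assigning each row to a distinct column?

optimal assignment: row0→col2 (cost 5), row1→col0 (cost 4), row2→col1 (cost 3), row3→col4 (cost 8), row4→col3 (cost 4)
total = 5 + 4 + 3 + 8 + 4 = 24

Minimum assignment cost: 24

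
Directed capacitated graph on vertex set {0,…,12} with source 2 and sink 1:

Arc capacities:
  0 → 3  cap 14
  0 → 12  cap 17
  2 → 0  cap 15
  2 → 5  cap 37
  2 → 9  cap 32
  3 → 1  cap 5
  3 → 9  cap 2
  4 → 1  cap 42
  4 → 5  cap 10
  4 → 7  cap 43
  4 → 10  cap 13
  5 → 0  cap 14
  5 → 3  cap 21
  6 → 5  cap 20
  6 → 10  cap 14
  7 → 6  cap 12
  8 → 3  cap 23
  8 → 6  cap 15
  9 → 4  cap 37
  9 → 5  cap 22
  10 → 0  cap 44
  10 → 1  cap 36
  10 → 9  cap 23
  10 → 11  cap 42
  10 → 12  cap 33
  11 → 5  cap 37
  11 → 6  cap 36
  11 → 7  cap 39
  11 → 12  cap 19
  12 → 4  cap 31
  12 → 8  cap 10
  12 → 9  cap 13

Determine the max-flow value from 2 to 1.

augment #1: 2→0→3→1 bottleneck 5, total now 5
augment #2: 2→9→4→1 bottleneck 32, total now 37
augment #3: 2→0→12→4→1 bottleneck 10, total now 47
augment #4: 2→5→0→12→4→10→1 bottleneck 7, total now 54
augment #5: 2→5→3→9→4→10→1 bottleneck 2, total now 56

Maximum flow value: 56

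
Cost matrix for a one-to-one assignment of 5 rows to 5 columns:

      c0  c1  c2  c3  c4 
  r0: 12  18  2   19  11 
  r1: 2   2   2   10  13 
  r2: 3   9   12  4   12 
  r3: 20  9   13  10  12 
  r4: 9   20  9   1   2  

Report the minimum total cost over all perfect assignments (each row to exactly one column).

one of 2 optimal assignments: row0→col2 (cost 2), row1→col0 (cost 2), row2→col3 (cost 4), row3→col1 (cost 9), row4→col4 (cost 2)
total = 2 + 2 + 4 + 9 + 2 = 19

Minimum assignment cost: 19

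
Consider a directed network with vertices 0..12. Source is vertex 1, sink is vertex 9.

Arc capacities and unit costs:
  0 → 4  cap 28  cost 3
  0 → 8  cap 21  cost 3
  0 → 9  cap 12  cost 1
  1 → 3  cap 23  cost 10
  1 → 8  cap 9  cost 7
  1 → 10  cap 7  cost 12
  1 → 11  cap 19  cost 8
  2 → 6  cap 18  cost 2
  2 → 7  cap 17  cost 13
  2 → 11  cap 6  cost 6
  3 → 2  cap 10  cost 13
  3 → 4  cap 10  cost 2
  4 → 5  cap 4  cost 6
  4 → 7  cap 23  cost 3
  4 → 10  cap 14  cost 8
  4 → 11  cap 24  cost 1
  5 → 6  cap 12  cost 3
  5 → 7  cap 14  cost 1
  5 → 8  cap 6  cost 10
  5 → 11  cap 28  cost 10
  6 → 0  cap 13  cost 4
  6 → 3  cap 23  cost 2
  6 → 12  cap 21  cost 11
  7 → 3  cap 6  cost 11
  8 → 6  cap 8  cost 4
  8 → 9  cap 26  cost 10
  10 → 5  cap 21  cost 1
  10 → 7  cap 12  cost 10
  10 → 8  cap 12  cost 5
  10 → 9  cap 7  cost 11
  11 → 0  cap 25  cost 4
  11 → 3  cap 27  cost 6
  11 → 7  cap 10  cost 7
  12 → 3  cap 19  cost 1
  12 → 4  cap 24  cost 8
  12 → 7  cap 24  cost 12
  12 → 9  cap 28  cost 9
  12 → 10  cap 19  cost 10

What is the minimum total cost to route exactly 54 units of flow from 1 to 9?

Minimum cost for 54 units: 1370

shortest-cost path #1: 1→11→0→9 push 12 @ unit cost 13 (adds 156)
shortest-cost path #2: 1→8→9 push 9 @ unit cost 17 (adds 153)
shortest-cost path #3: 1→10→9 push 7 @ unit cost 23 (adds 161)
shortest-cost path #4: 1→11→0→8→9 push 7 @ unit cost 25 (adds 175)
shortest-cost path #5: 1→3→4→11→0→8→9 push 6 @ unit cost 30 (adds 180)
shortest-cost path #6: 1→3→4→10→8→9 push 4 @ unit cost 35 (adds 140)
shortest-cost path #7: 1→3→2→6→12→9 push 9 @ unit cost 45 (adds 405)
total cost = 1370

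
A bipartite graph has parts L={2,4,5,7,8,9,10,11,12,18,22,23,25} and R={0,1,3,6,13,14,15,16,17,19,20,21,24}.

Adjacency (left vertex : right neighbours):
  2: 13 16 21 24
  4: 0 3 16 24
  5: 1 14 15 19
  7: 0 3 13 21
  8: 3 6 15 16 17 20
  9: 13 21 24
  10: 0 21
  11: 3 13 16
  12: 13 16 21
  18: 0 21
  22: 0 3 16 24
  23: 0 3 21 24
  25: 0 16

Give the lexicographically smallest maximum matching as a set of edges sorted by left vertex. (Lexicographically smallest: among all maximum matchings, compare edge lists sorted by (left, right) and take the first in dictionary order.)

Lex-smallest maximum matching: {(2,13), (4,0), (5,1), (7,3), (8,6), (9,21), (11,16), (22,24)}

|M| = 8 (so the lex-smallest maximum matching has 8 edges)
process left vertices in ascending order; for each, take the smallest-labelled available neighbour that still permits 8 edges overall, or leave it unmatched if none does
lex-smallest matching: {2-13, 4-0, 5-1, 7-3, 8-6, 9-21, 11-16, 22-24}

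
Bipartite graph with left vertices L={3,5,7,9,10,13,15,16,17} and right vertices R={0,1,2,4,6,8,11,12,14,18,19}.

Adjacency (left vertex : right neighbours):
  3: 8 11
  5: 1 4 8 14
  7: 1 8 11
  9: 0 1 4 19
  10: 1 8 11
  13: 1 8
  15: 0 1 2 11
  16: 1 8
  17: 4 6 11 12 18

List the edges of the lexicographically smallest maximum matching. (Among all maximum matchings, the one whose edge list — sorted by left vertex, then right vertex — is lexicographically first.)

|M| = 7 (so the lex-smallest maximum matching has 7 edges)
process left vertices in ascending order; for each, take the smallest-labelled available neighbour that still permits 7 edges overall, or leave it unmatched if none does
lex-smallest matching: {3-8, 5-4, 7-1, 9-0, 10-11, 15-2, 17-6}

Lex-smallest maximum matching: {(3,8), (5,4), (7,1), (9,0), (10,11), (15,2), (17,6)}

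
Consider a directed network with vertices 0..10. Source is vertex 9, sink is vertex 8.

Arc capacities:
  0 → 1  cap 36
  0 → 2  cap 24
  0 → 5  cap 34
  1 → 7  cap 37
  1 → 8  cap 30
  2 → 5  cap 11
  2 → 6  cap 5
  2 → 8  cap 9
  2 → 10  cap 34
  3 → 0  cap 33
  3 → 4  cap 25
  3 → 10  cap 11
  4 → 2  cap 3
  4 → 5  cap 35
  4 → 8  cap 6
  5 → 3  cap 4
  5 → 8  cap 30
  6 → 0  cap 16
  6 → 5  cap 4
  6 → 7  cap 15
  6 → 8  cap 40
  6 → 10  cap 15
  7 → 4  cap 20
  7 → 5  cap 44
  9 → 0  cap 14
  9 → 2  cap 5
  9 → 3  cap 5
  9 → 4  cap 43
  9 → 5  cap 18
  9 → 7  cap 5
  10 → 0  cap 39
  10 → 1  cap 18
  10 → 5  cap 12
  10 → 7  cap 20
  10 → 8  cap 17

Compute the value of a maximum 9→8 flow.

augment #1: 9→2→8 bottleneck 5, total now 5
augment #2: 9→4→8 bottleneck 6, total now 11
augment #3: 9→5→8 bottleneck 18, total now 29
augment #4: 9→0→1→8 bottleneck 14, total now 43
augment #5: 9→3→10→8 bottleneck 5, total now 48
augment #6: 9→4→2→8 bottleneck 3, total now 51
augment #7: 9→4→5→8 bottleneck 12, total now 63
augment #8: 9→4→5→3→10→8 bottleneck 4, total now 67

Maximum flow value: 67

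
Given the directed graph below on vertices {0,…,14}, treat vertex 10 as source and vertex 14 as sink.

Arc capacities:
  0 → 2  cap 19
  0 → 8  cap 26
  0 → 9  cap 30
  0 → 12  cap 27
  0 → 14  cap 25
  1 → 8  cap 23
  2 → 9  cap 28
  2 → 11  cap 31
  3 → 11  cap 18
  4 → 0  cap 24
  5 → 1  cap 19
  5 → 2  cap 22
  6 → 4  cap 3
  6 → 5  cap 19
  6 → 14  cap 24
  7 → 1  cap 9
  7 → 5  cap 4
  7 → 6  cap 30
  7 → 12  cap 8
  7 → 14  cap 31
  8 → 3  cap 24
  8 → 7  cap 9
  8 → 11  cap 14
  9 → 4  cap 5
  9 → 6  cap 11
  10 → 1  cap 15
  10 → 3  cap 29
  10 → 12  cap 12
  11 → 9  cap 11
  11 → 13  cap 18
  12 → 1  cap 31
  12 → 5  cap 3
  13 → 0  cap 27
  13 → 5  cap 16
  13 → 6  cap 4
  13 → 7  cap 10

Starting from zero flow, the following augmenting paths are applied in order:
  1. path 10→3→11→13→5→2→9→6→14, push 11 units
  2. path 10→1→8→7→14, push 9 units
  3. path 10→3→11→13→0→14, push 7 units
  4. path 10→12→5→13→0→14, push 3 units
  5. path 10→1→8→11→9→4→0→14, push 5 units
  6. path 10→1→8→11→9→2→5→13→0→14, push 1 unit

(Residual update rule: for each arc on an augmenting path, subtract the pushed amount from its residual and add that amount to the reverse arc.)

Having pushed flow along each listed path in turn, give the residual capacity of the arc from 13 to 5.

Residual capacity of (13,5): 9

after path 1 (10→3→11→13→5→2→9→6→14, push 11): res(13,5)=5
after path 2 (10→1→8→7→14, push 9): res(13,5)=5
after path 3 (10→3→11→13→0→14, push 7): res(13,5)=5
after path 4 (10→12→5→13→0→14, push 3): res(13,5)=8
after path 5 (10→1→8→11→9→4→0→14, push 5): res(13,5)=8
after path 6 (10→1→8→11→9→2→5→13→0→14, push 1): res(13,5)=9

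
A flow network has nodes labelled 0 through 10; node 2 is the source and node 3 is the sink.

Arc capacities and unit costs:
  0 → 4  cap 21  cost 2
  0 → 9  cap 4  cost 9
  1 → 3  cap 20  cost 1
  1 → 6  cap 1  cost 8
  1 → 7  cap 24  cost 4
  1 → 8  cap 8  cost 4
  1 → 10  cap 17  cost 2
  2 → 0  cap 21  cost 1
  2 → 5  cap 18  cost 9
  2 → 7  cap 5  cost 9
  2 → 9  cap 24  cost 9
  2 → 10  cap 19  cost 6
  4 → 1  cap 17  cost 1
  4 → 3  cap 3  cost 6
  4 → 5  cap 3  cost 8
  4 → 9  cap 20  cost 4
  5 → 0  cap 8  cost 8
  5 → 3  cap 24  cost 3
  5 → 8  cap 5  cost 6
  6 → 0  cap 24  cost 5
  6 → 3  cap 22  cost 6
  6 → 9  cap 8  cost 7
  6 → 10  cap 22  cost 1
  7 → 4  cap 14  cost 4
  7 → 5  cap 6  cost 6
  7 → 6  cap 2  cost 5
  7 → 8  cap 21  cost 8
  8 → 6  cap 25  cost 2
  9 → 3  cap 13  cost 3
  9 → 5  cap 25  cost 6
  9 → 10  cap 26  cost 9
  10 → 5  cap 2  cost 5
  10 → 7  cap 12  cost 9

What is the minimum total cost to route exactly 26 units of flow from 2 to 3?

Minimum cost for 26 units: 182

shortest-cost path #1: 2→0→4→1→3 push 17 @ unit cost 5 (adds 85)
shortest-cost path #2: 2→0→4→3 push 3 @ unit cost 9 (adds 27)
shortest-cost path #3: 2→0→4→9→3 push 1 @ unit cost 10 (adds 10)
shortest-cost path #4: 2→5→3 push 5 @ unit cost 12 (adds 60)
total cost = 182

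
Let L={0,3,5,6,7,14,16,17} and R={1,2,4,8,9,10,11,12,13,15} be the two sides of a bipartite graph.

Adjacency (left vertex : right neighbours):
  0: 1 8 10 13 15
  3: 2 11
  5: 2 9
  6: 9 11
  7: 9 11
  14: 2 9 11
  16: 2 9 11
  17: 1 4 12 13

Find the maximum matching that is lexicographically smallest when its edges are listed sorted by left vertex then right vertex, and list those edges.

Lex-smallest maximum matching: {(0,1), (3,2), (5,9), (6,11), (17,4)}

|M| = 5 (so the lex-smallest maximum matching has 5 edges)
process left vertices in ascending order; for each, take the smallest-labelled available neighbour that still permits 5 edges overall, or leave it unmatched if none does
lex-smallest matching: {0-1, 3-2, 5-9, 6-11, 17-4}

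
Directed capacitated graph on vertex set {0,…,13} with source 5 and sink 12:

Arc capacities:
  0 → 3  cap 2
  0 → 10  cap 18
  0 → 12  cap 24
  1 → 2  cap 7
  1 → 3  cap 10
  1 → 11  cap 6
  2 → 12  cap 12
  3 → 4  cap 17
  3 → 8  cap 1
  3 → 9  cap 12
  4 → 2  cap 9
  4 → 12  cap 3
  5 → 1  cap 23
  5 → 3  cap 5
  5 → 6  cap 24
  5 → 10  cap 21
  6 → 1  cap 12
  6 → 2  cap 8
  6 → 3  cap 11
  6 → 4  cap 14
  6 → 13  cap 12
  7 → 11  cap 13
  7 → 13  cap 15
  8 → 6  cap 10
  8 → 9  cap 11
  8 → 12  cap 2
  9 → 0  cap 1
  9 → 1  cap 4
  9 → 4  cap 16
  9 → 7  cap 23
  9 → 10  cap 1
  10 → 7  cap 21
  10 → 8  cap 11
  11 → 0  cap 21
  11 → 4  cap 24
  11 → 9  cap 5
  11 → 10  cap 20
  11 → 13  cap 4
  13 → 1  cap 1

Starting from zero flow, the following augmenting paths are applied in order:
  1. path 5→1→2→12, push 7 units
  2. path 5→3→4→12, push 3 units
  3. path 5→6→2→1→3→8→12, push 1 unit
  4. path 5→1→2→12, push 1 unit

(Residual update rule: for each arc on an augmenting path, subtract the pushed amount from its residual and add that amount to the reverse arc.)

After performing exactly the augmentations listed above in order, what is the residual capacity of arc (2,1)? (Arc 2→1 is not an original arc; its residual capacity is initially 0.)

Residual capacity of (2,1): 7

after path 1 (5→1→2→12, push 7): res(2,1)=7
after path 2 (5→3→4→12, push 3): res(2,1)=7
after path 3 (5→6→2→1→3→8→12, push 1): res(2,1)=6
after path 4 (5→1→2→12, push 1): res(2,1)=7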